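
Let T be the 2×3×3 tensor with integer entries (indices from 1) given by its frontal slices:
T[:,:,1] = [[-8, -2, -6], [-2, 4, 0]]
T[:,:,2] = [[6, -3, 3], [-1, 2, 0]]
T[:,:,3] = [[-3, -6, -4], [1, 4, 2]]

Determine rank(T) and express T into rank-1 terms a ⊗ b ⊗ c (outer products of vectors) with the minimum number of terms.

Lower bound: the mode-3 unfolding of T (rows indexed by k, columns by (i,j) = (1,1), (1,2), (1,3), (2,1), (2,2), (2,3)) is [[-8, -2, -6, -2, 4, 0], [6, -3, 3, -1, 2, 0], [-3, -6, -4, 1, 4, 2]].
There the 3×3 minor on rows k ∈ {1, 2, 3}, columns (i,j) ∈ {(1,1), (1,2), (2,1)} is det [[-8, -2, -2], [6, -3, -1], [-3, -6, 1]] = 168 ≠ 0, so this unfolding has rank ≥ 3; CP rank is at least every unfolding rank, so rank(T) ≥ 3. (Flattening ranks never certify an upper bound on CP rank; for that we must actually write T with 3 rank-1 terms.)
Upper bound: T is a sum of 3 rank-1 terms, T = [1, -1] ⊗ [1, -2, 0] ⊗ [0, 2, 1] + [1, 1] ⊗ [2, -1, 1] ⊗ [-2, 1, 0] + [2, -1] ⊗ [1, 1, 1] ⊗ [-2, 1, -2] (written with every a and b primitive with positive leading entry and the scale carried by c; CP decompositions are not unique, and this one is verified by expanding entrywise), so rank(T) ≤ 3.
These bounds meet, so rank(T) = 3.

rank(T) = 3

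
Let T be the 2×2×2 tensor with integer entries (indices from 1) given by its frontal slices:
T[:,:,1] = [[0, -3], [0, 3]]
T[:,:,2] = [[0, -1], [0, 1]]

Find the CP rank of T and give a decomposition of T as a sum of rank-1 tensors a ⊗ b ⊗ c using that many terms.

rank(T) = 1

Lower bound: T ≠ 0 (e.g. T[1,2,1] = -3), so rank(T) ≥ 1.
Upper bound: if T = a ⊗ b ⊗ c then every fibre of T is a multiple of the corresponding factor, so read the factors off the fibres through the nonzero entry T[1,2,1] = -3.
The mode-1 fibre T[:,2,1] = [-3, 3] gives a = (1, -1) (primitive direction); the mode-2 fibre T[1,:,1] = [0, -3] gives b = (0, 1); then c[k] = T[1,2,k] / (a[1]·b[2]) = [-3, -1] / 1 = (-3, -1).
Expanding (1, -1) ⊗ (0, 1) ⊗ (-3, -1) reproduces all 8 entries of T, so T = (1, -1) ⊗ (0, 1) ⊗ (-3, -1) and rank(T) ≤ 1.
These bounds meet, so rank(T) = 1.
Check entry T[2,1,1] = 0: (-1)·(0)·(-3) = 0.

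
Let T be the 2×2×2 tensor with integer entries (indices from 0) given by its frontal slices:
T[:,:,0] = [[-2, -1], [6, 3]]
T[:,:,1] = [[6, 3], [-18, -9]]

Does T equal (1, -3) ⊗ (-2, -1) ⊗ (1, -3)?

Reconstruct entrywise from the claimed factors. For example, T[1,1,1] = -9 and Σₗ aₗ[1]bₗ[1]cₗ[1] = (-3)·(-1)·(-3) = -9; checking all 8 entries, every one matches. The claim holds.

Yes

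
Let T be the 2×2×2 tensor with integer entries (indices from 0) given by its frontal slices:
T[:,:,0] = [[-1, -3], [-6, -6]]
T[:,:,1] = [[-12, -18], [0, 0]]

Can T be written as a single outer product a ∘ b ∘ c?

The mode-1 unfolding of T (rows indexed by i, columns by (j,k) = (0,0), (0,1), (1,0), (1,1)) is [[-1, -12, -3, -18], [-6, 0, -6, 0]].
There the 2×2 minor on rows i ∈ {0, 1}, columns (j,k) ∈ {(0,0), (0,1)} is det [[-1, -12], [-6, 0]] = -72 ≠ 0, so this unfolding has rank ≥ 2; CP rank is at least every unfolding rank, so rank(T) ≥ 2.
In particular rank(T) ≥ 2 > 1, so T is not rank-1.

No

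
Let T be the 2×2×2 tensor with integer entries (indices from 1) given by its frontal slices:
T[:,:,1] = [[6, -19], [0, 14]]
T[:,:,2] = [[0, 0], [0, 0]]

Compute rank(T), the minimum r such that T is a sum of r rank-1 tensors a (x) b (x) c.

Lower bound: in the mode-1 unfolding of T (rows indexed by i, columns by (j,k)) the 2×2 minor on rows i ∈ {1, 2}, columns (j,k) ∈ {(1,1), (2,1)} is det [[6, -19], [0, 14]] = 84 ≠ 0, so that unfolding has rank ≥ 2 and hence rank(T) ≥ 2 (CP rank is at least every unfolding rank, though it can be larger).
Upper bound: T[:,:,k] = c[k]·M for every slice, with c = [1, 0] and M = [[6, -19], [0, 14]] (rows i, columns j).
Splitting M by its rows (i = 1, 2), M = [1, 0][6, -19]ᵀ + [0, 1][0, 14]ᵀ.
Hence T = [1, 0] (x) [6, -19] (x) [1, 0] + [0, 1] (x) [0, 14] (x) [1, 0], so rank(T) ≤ 2.
These bounds meet, so rank(T) = 2.

2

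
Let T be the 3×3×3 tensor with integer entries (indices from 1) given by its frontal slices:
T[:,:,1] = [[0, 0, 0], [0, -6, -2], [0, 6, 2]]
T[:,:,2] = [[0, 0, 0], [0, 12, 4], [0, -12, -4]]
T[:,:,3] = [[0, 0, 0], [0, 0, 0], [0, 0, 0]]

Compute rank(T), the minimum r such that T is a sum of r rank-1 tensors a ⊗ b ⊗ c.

1

Lower bound: T ≠ 0 (e.g. T[2,2,1] = -6), so rank(T) ≥ 1.
Upper bound: if T = a ⊗ b ⊗ c then every fibre of T is a multiple of the corresponding factor, so read the factors off the fibres through the nonzero entry T[2,2,1] = -6.
The mode-1 fibre T[:,2,1] = [0, -6, 6] gives a = [0, 1, -1] (primitive direction); the mode-2 fibre T[2,:,1] = [0, -6, -2] gives b = [0, 3, 1]; then c[k] = T[2,2,k] / (a[2]·b[2]) = [-6, 12, 0] / 3 = [-2, 4, 0].
Expanding [0, 1, -1] ⊗ [0, 3, 1] ⊗ [-2, 4, 0] reproduces all 27 entries of T, so T = [0, 1, -1] ⊗ [0, 3, 1] ⊗ [-2, 4, 0] and rank(T) ≤ 1.
These bounds meet, so rank(T) = 1.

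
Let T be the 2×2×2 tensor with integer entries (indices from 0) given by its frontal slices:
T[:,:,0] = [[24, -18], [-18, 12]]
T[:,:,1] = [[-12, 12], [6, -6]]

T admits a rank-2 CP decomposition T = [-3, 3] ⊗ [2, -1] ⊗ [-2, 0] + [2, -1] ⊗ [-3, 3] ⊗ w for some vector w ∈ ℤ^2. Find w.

Subtract the known terms from T to get the rank-1 residual R = [2, -1] ⊗ [-3, 3] ⊗ w, so R[i,j,k] = a[i]·b[j]·w[k]. Pick indices with nonzero a[0]·b[0] = (2)·(-3) = -6. Only the fibre through (0,0,·) is needed: R[0,0,:] = T[0,0,:] − Σₗ aₗ[0]bₗ[0]cₗ = [24, -12] − (-3)·(2)·[-2, 0] = [12, -12]. Then w[k] = R[0,0,k] / -6 for each k, giving w = [12, -12] / -6 = [-2, 2].

w = [-2, 2]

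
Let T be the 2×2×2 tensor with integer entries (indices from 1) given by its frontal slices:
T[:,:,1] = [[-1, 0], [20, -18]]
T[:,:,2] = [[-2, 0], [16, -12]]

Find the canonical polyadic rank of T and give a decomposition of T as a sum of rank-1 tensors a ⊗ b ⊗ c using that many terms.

Lower bound: the mode-2 unfolding of T (rows indexed by j, columns by (i,k) = (1,1), (1,2), (2,1), (2,2)) is [[-1, -2, 20, 16], [0, 0, -18, -12]].
There the 2×2 minor on rows j ∈ {1, 2}, columns (i,k) ∈ {(1,1), (2,1)} is det [[-1, 20], [0, -18]] = 18 ≠ 0, so this unfolding has rank ≥ 2; CP rank is at least every unfolding rank, so rank(T) ≥ 2. (This is only a lower bound: in general the CP rank may exceed every unfolding rank, so we still need to exhibit 2 rank-1 terms summing to T.)
Upper bound — finding two terms. Write S_k = T[:,:,k] for the frontal slices: S₁ = [[-1, 0], [20, -18]], S₂ = [[-2, 0], [16, -12]].
If T = a₁ ⊗ b₁ ⊗ c₁ + a₂ ⊗ b₂ ⊗ c₂ then each S_k = c₁[k]·a₁b₁ᵀ + c₂[k]·a₂b₂ᵀ. S₁ and S₂ are linearly independent, so a₁b₁ᵀ and a₂b₂ᵀ must span the same plane of matrices: they are the rank-1 matrices of the form x·S₁ + y·S₂.
det(x·S₁ + y·S₂) is 18·x² + 48·xy + 24·y² = 6·(x + 2·y)(3·x + 2·y), vanishing at (x:y) = (2:-1) and (2:-3).
M₁ = 2·S₁ − S₂ = [[0, 0], [24, -24]] = 24·[0, 1][1, -1]ᵀ and M₂ = 2·S₁ − 3·S₂ = [[4, 0], [-8, 0]] = 4·[1, -2][1, 0]ᵀ, so take a₁ = [0, 1], b₁ = [1, -1], a₂ = [1, -2], b₂ = [1, 0].
Each slice is an integer combination of E₁ = a₁b₁ᵀ and E₂ = a₂b₂ᵀ: S₁ = 18·E₁ − E₂, S₂ = 12·E₁ − 2·E₂; reading off coefficients, c₁ = [18, 12] and c₂ = [-1, -2].
Hence T = [0, 1] ⊗ [1, -1] ⊗ [18, 12] + [1, -2] ⊗ [1, 0] ⊗ [-1, -2], so rank(T) ≤ 2.
These bounds meet, so rank(T) = 2.

rank(T) = 2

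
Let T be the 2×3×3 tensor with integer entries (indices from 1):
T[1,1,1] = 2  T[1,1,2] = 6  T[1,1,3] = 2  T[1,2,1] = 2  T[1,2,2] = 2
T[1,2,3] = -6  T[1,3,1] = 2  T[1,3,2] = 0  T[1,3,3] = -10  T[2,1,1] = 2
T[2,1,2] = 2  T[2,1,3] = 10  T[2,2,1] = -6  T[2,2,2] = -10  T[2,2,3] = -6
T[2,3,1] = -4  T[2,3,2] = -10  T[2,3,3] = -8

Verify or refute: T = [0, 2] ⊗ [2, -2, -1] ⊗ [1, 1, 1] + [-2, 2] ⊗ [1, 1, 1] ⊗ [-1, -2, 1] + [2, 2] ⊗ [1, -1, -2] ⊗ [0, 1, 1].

No

Reconstruct entry (1,1,3) from the claimed factors: Σₗ aₗ[1]bₗ[1]cₗ[3] = (0)·(2)·(1) + (-2)·(1)·(1) + (2)·(1)·(1) = 0, but T[1,1,3] = 2. The claim is false.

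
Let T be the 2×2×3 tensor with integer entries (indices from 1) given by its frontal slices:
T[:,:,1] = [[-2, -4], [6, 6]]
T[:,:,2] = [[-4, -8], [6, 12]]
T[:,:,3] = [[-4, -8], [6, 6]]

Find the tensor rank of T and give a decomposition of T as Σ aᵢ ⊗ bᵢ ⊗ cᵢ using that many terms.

Lower bound: the mode-3 unfolding of T (rows indexed by k, columns by (i,j) = (1,1), (1,2), (2,1), (2,2)) is [[-2, -4, 6, 6], [-4, -8, 6, 12], [-4, -8, 6, 6]].
There the 3×3 minor on rows k ∈ {1, 2, 3}, columns (i,j) ∈ {(1,1), (2,1), (2,2)} is det [[-2, 6, 6], [-4, 6, 12], [-4, 6, 6]] = -72 ≠ 0, so this unfolding has rank ≥ 3; CP rank is at least every unfolding rank, so rank(T) ≥ 3. (Unfolding ranks only ever bound the CP rank from below — rank(T) can be strictly larger than all of them — so the matching upper bound has to come from an explicit 3-term decomposition.)
Upper bound: T is a sum of 3 rank-1 terms, T = [0, 1] ⊗ [1, -1] ⊗ [2, 0, 2] + [0, 1] ⊗ [1, 2] ⊗ [2, 2, 0] + [1, -1] ⊗ [1, 2] ⊗ [-2, -4, -4] (written with every a and b primitive with positive leading entry and the scale carried by c; CP decompositions are not unique, and this one is verified by expanding entrywise), so rank(T) ≤ 3.
These bounds meet, so rank(T) = 3.

rank(T) = 3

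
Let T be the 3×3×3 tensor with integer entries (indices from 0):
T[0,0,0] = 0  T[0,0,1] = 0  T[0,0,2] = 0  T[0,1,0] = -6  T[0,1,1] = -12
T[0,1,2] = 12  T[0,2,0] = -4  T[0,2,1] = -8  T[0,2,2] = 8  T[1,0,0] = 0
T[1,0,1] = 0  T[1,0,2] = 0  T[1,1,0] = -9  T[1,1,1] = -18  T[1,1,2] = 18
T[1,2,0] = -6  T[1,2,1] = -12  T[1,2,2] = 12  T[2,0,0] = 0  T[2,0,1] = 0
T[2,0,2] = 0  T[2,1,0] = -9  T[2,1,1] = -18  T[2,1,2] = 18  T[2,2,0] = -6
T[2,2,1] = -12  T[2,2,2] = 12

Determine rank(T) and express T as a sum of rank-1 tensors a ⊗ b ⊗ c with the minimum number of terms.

Lower bound: T ≠ 0 (e.g. T[0,1,0] = -6), so rank(T) ≥ 1.
Upper bound: the mode-1 fibre T[:,1,0] = [-6, -9, -9] gives a = [2, 3, 3] (primitive direction); the mode-2 fibre T[0,:,0] = [0, -6, -4] gives b = [0, 3, 2]; then c[k] = T[0,1,k] / (a[0]·b[1]) = [-6, -12, 12] / 6 = [-1, -2, 2].
Expanding [2, 3, 3] ⊗ [0, 3, 2] ⊗ [-1, -2, 2] reproduces all 27 entries of T, so T = [2, 3, 3] ⊗ [0, 3, 2] ⊗ [-1, -2, 2] and rank(T) ≤ 1.
These bounds meet, so rank(T) = 1.

rank(T) = 1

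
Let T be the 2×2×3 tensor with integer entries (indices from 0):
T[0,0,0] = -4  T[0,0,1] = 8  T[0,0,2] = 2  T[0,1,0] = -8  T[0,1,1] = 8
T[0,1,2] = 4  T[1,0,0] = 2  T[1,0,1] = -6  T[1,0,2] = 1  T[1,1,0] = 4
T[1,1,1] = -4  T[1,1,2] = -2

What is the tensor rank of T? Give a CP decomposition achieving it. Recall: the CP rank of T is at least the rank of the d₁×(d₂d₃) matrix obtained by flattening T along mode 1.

Lower bound: in the mode-3 unfolding of T (rows indexed by k, columns by (i,j)) the 3×3 minor on rows k ∈ {0, 1, 2}, columns (i,j) ∈ {(0,0), (0,1), (1,0)} is det [[-4, -8, 2], [8, 8, -6], [2, 4, 1]] = 64 ≠ 0, so that unfolding has rank ≥ 3 and hence rank(T) ≥ 3 (CP rank is at least every unfolding rank, though it can be larger).
Upper bound: T is a sum of 3 rank-1 terms, T = (1, -2) ⊗ (1, 0) ⊗ (0, 0, -2) + (1, -1) ⊗ (1, 0) ⊗ (0, 4, 2) + (2, -1) ⊗ (1, 2) ⊗ (-2, 2, 1) (written with every a and b primitive with positive leading entry and the scale carried by c; CP decompositions are not unique, and this one is verified by expanding entrywise), so rank(T) ≤ 3.
These bounds meet, so rank(T) = 3.

rank(T) = 3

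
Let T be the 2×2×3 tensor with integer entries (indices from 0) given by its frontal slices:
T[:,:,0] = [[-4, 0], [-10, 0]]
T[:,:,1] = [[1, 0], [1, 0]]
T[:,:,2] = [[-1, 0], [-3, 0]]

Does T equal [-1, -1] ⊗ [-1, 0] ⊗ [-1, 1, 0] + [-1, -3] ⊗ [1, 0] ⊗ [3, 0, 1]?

Yes

Reconstruct entrywise from the claimed factors. For example, T[1,0,0] = -10 and Σₗ aₗ[1]bₗ[0]cₗ[0] = (-1)·(-1)·(-1) + (-3)·(1)·(3) = -10; checking all 12 entries, every one matches. The claim holds.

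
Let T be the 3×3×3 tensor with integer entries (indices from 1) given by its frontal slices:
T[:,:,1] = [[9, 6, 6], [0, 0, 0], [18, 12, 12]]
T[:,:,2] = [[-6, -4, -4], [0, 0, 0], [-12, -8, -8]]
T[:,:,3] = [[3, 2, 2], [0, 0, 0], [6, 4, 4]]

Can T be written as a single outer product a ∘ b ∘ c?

The mode-1 fibre T[:,1,1] = [9, 0, 18] gives a = [1, 0, 2] (primitive direction); the mode-2 fibre T[1,:,1] = [9, 6, 6] gives b = [3, 2, 2]; then c[k] = T[1,1,k] / (a[1]·b[1]) = [9, -6, 3] / 3 = [3, -2, 1].
Expanding [1, 0, 2] ∘ [3, 2, 2] ∘ [3, -2, 1] reproduces all 27 entries of T, so T = [1, 0, 2] ∘ [3, 2, 2] ∘ [3, -2, 1] and rank(T) ≤ 1.
Equivalently every frontal slice T[:,:,k] is c[k] times the rank-1 matrix [1, 0, 2] ∘ [3, 2, 2]. So T has rank 1 (it is nonzero).

Yes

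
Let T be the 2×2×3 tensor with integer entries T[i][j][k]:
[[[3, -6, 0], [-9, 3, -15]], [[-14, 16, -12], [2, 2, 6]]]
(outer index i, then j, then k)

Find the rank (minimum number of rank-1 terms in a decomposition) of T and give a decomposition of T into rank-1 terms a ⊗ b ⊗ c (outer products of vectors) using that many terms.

Lower bound: in the mode-1 unfolding of T (rows indexed by i, columns by (j,k)) the 2×2 minor on rows i ∈ {0, 1}, columns (j,k) ∈ {(0,0), (0,1)} is det [[3, -6], [-14, 16]] = -36 ≠ 0, so that unfolding has rank ≥ 2 and hence rank(T) ≥ 2 (CP rank is at least every unfolding rank, though it can be larger).
Upper bound: with S_k = T[:,:,k], the two rank-1 terms a₁b₁ᵀ, a₂b₂ᵀ are the rank-1 members of the pencil x·S₀ + y·S₁.
det(x·S₀ + y·S₁) is −120·x² + 180·xy − 60·y² = (-60)·(2·x − y)(x − y), vanishing at (x:y) = (1:2) and (1:1).
M₁ = S₀ + 2·S₁ = [[-9, -3], [18, 6]] = (-3)·[1, -2][3, 1]ᵀ and M₂ = S₀ + S₁ = [[-3, -6], [2, 4]] = −[3, -2][1, 2]ᵀ, so take a₁ = [1, -2], b₁ = [3, 1], a₂ = [3, -2], b₂ = [1, 2].
Each slice is an integer combination of E₁ = a₁b₁ᵀ and E₂ = a₂b₂ᵀ: S₀ = 3·E₁ − 2·E₂, S₁ = −3·E₁ + E₂, S₂ = 3·E₁ − 3·E₂; reading off coefficients, c₁ = [3, -3, 3] and c₂ = [-2, 1, -3].
Hence T = [1, -2] ⊗ [3, 1] ⊗ [3, -3, 3] + [3, -2] ⊗ [1, 2] ⊗ [-2, 1, -3], so rank(T) ≤ 2.
These bounds meet, so rank(T) = 2.

rank(T) = 2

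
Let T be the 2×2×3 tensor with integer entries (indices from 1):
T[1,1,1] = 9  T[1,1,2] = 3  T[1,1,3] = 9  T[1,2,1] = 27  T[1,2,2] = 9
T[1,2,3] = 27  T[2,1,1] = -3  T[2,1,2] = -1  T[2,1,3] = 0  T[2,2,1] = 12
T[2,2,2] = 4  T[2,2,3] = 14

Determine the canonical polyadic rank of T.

Lower bound: the mode-3 unfolding of T (rows indexed by k, columns by (i,j) = (1,1), (1,2), (2,1), (2,2)) is [[9, 27, -3, 12], [3, 9, -1, 4], [9, 27, 0, 14]].
There the 2×2 minor on rows k ∈ {1, 3}, columns (i,j) ∈ {(1,1), (2,1)} is det [[9, -3], [9, 0]] = 27 ≠ 0, so this unfolding has rank ≥ 2; CP rank is at least every unfolding rank, so rank(T) ≥ 2. (Flattening ranks never certify an upper bound on CP rank; for that we must actually write T with 2 rank-1 terms.)
Upper bound — finding two terms. Write S_k = T[:,:,k] for the frontal slices: S₁ = [[9, 27], [-3, 12]], S₂ = [[3, 9], [-1, 4]], S₃ = [[9, 27], [0, 14]].
If T = a₁ (x) b₁ (x) c₁ + a₂ (x) b₂ (x) c₂ then each S_k = c₁[k]·a₁b₁ᵀ + c₂[k]·a₂b₂ᵀ. S₁ and S₃ are linearly independent, so a₁b₁ᵀ and a₂b₂ᵀ must span the same plane of matrices: they are the rank-1 matrices of the form x·S₁ + y·S₃.
det(x·S₁ + y·S₃) is 189·x² + 315·xy + 126·y² = 63·(3·x + 2·y)(x + y), vanishing at (x:y) = (2:-3) and (1:-1).
M₁ = 2·S₁ − 3·S₃ = [[-9, -27], [-6, -18]] = (-3)·[3, 2][1, 3]ᵀ and M₂ = S₁ − S₃ = [[0, 0], [-3, -2]] = −[0, 1][3, 2]ᵀ, so take a₁ = [3, 2], b₁ = [1, 3], a₂ = [0, 1], b₂ = [3, 2].
Each slice is an integer combination of E₁ = a₁b₁ᵀ and E₂ = a₂b₂ᵀ: S₁ = 3·E₁ − 3·E₂, S₂ = E₁ − E₂, S₃ = 3·E₁ − 2·E₂; reading off coefficients, c₁ = [3, 1, 3] and c₂ = [-3, -1, -2].
Hence T = [3, 2] (x) [1, 3] (x) [3, 1, 3] + [0, 1] (x) [3, 2] (x) [-3, -1, -2], so rank(T) ≤ 2.
These bounds meet, so rank(T) = 2.

2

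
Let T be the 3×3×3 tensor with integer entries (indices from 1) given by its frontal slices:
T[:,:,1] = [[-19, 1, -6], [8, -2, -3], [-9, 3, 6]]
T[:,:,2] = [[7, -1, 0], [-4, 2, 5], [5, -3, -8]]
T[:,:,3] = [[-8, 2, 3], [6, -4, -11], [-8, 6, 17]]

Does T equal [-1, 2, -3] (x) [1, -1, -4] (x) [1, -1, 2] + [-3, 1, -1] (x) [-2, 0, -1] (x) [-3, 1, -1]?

No

Reconstruct entry (1,3,1) from the claimed factors: Σₗ aₗ[1]bₗ[3]cₗ[1] = (-1)·(-4)·(1) + (-3)·(-1)·(-3) = -5, but T[1,3,1] = -6. The claim is false.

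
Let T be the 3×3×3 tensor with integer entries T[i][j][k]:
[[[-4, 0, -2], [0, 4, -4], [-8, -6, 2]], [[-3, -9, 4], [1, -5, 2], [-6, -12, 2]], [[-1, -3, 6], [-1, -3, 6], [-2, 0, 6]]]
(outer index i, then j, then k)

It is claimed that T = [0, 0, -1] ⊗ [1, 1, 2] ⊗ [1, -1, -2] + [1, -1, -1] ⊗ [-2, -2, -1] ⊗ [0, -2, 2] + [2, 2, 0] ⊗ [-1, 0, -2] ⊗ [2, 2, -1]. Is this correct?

Reconstruct entry (1,0,0) from the claimed factors: Σₗ aₗ[1]bₗ[0]cₗ[0] = (0)·(1)·(1) + (-1)·(-2)·(0) + (2)·(-1)·(2) = -4, but T[1,0,0] = -3. The claim is false.

No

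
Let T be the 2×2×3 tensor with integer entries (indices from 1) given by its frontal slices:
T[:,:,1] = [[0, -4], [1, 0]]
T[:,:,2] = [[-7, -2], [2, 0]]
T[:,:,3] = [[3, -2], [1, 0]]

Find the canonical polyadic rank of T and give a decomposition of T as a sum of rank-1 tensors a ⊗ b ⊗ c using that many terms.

rank(T) = 3

Lower bound: the mode-3 unfolding of T (rows indexed by k, columns by (i,j) = (1,1), (1,2), (2,1), (2,2)) is [[0, -4, 1, 0], [-7, -2, 2, 0], [3, -2, 1, 0]].
There the 3×3 minor on rows k ∈ {1, 2, 3}, columns (i,j) ∈ {(1,1), (1,2), (2,1)} is det [[0, -4, 1], [-7, -2, 2], [3, -2, 1]] = -32 ≠ 0, so this unfolding has rank ≥ 3; CP rank is at least every unfolding rank, so rank(T) ≥ 3. (Flattening ranks never certify an upper bound on CP rank; for that we must actually write T with 3 rank-1 terms.)
Upper bound: T is a sum of 3 rank-1 terms, T = (1, 0) ⊗ (1, -2) ⊗ (2, 1, 1) + (1, 0) ⊗ (1, 0) ⊗ (0, -4, 4) + (2, -1) ⊗ (1, 0) ⊗ (-1, -2, -1) (written with every a and b primitive with positive leading entry and the scale carried by c; CP decompositions are not unique, and this one is verified by expanding entrywise), so rank(T) ≤ 3.
These bounds meet, so rank(T) = 3.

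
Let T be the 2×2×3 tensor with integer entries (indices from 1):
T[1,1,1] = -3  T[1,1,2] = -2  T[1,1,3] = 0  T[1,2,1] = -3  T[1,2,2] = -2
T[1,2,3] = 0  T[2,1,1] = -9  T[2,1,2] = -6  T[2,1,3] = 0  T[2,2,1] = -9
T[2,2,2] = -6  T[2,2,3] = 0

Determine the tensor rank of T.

Lower bound: T ≠ 0 (e.g. T[1,1,1] = -3), so rank(T) ≥ 1.
Upper bound: if T = a ⊗ b ⊗ c then every fibre of T is a multiple of the corresponding factor, so read the factors off the fibres through the nonzero entry T[1,1,1] = -3.
The mode-1 fibre T[:,1,1] = [-3, -9] gives a = [1, 3] (primitive direction); the mode-2 fibre T[1,:,1] = [-3, -3] gives b = [1, 1]; then c[k] = T[1,1,k] / (a[1]·b[1]) = [-3, -2, 0] / 1 = [-3, -2, 0].
Expanding [1, 3] ⊗ [1, 1] ⊗ [-3, -2, 0] reproduces all 12 entries of T, so T = [1, 3] ⊗ [1, 1] ⊗ [-3, -2, 0] and rank(T) ≤ 1.
These bounds meet, so rank(T) = 1.

1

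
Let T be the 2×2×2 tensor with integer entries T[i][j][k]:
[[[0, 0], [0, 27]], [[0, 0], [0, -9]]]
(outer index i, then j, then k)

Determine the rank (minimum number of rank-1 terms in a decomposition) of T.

1

Lower bound: T ≠ 0 (e.g. T[0,1,1] = 27), so rank(T) ≥ 1.
Upper bound: the mode-1 fibre T[:,1,1] = [27, -9] gives a = [3, -1] (primitive direction); the mode-2 fibre T[0,:,1] = [0, 27] gives b = [0, 1]; then c[k] = T[0,1,k] / (a[0]·b[1]) = [0, 27] / 3 = [0, 9].
Expanding [3, -1] ⊗ [0, 1] ⊗ [0, 9] reproduces all 8 entries of T, so T = [3, -1] ⊗ [0, 1] ⊗ [0, 9] and rank(T) ≤ 1.
These bounds meet, so rank(T) = 1.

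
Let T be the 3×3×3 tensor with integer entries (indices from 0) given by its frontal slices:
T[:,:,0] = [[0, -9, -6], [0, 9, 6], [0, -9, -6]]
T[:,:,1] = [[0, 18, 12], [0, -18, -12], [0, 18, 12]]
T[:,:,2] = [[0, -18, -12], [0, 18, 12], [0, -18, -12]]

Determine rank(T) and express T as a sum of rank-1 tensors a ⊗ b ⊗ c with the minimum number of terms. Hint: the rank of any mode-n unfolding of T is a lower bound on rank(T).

Lower bound: T ≠ 0 (e.g. T[0,1,0] = -9), so rank(T) ≥ 1.
Upper bound: if T = a ⊗ b ⊗ c then every fibre of T is a multiple of the corresponding factor, so read the factors off the fibres through the nonzero entry T[0,1,0] = -9.
The mode-1 fibre T[:,1,0] = [-9, 9, -9] gives a = (1, -1, 1) (primitive direction); the mode-2 fibre T[0,:,0] = [0, -9, -6] gives b = (0, 3, 2); then c[k] = T[0,1,k] / (a[0]·b[1]) = [-9, 18, -18] / 3 = (-3, 6, -6).
Expanding (1, -1, 1) ⊗ (0, 3, 2) ⊗ (-3, 6, -6) reproduces all 27 entries of T, so T = (1, -1, 1) ⊗ (0, 3, 2) ⊗ (-3, 6, -6) and rank(T) ≤ 1.
These bounds meet, so rank(T) = 1.

rank(T) = 1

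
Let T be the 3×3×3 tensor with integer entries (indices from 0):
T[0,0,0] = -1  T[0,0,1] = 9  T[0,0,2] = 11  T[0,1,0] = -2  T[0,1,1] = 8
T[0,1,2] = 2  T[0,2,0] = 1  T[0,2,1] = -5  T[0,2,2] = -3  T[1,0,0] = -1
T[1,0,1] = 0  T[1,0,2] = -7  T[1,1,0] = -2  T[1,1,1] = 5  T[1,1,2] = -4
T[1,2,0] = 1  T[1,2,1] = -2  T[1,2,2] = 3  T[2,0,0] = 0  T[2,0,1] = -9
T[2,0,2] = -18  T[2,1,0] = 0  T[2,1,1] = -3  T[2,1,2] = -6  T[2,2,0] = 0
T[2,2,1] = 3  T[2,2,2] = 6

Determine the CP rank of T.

Lower bound: the mode-1 unfolding of T (rows indexed by i, columns by (j,k) = (0,0), (0,1), (0,2), (1,0), (1,1), (1,2), (2,0), (2,1), (2,2)) is [[-1, 9, 11, -2, 8, 2, 1, -5, -3], [-1, 0, -7, -2, 5, -4, 1, -2, 3], [0, -9, -18, 0, -3, -6, 0, 3, 6]].
There the 2×2 minor on rows i ∈ {0, 1}, columns (j,k) ∈ {(0,0), (0,1)} is det [[-1, 9], [-1, 0]] = 9 ≠ 0, so this unfolding has rank ≥ 2; CP rank is at least every unfolding rank, so rank(T) ≥ 2. (This is only a lower bound: in general the CP rank may exceed every unfolding rank, so we still need to exhibit 2 rank-1 terms summing to T.)
Upper bound — finding two terms. Write S_k = T[:,:,k] for the frontal slices: S₀ = [[-1, -2, 1], [-1, -2, 1], [0, 0, 0]], S₁ = [[9, 8, -5], [0, 5, -2], [-9, -3, 3]], S₂ = [[11, 2, -3], [-7, -4, 3], [-18, -6, 6]].
If T = a₁ ∘ b₁ ∘ c₁ + a₂ ∘ b₂ ∘ c₂ then each S_k = c₁[k]·a₁b₁ᵀ + c₂[k]·a₂b₂ᵀ. S₀ and S₁ are linearly independent, so a₁b₁ᵀ and a₂b₂ᵀ must span the same plane of matrices: they are the rank-1 matrices of the form x·S₀ + y·S₁.
The 2×2 minor of x·S₀ + y·S₁ on rows {0,1}, columns {0,1} is −15·xy + 45·y² = (-15)·(x − 3·y)(y), vanishing at (x:y) = (3:1) and (1:0).
M₁ = 3·S₀ + S₁ = [[6, 2, -2], [-3, -1, 1], [-9, -3, 3]] = (2, -1, -3)(3, 1, -1)ᵀ and M₂ = S₀ = [[-1, -2, 1], [-1, -2, 1], [0, 0, 0]] = −(1, 1, 0)(1, 2, -1)ᵀ, so take a₁ = (2, -1, -3), b₁ = (3, 1, -1), a₂ = (1, 1, 0), b₂ = (1, 2, -1).
Each slice is an integer combination of E₁ = a₁b₁ᵀ and E₂ = a₂b₂ᵀ: S₀ = −E₂, S₁ = E₁ + 3·E₂, S₂ = 2·E₁ − E₂; reading off coefficients, c₁ = (0, 1, 2) and c₂ = (-1, 3, -1).
Hence T = (2, -1, -3) ∘ (3, 1, -1) ∘ (0, 1, 2) + (1, 1, 0) ∘ (1, 2, -1) ∘ (-1, 3, -1), so rank(T) ≤ 2.
These bounds meet, so rank(T) = 2.

2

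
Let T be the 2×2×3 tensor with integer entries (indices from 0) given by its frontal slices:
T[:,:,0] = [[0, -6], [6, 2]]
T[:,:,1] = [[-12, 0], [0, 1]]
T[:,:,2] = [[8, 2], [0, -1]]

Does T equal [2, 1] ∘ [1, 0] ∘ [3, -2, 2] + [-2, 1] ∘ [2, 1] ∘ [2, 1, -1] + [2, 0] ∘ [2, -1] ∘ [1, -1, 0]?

No

Reconstruct entry (0,0,0) from the claimed factors: Σₗ aₗ[0]bₗ[0]cₗ[0] = (2)·(1)·(3) + (-2)·(2)·(2) + (2)·(2)·(1) = 2, but T[0,0,0] = 0. The claim is false.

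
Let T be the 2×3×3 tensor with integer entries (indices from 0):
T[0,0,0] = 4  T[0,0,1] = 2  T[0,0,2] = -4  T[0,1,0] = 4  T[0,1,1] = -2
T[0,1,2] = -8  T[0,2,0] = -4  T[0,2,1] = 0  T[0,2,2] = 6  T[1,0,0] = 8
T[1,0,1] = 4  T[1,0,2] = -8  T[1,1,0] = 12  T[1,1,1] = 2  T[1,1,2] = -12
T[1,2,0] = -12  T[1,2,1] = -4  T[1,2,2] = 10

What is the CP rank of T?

Lower bound: the mode-2 unfolding of T (rows indexed by j, columns by (i,k) = (0,0), (0,1), (0,2), (1,0), (1,1), (1,2)) is [[4, 2, -4, 8, 4, -8], [4, -2, -8, 12, 2, -12], [-4, 0, 6, -12, -4, 10]].
There the 3×3 minor on rows j ∈ {0, 1, 2}, columns (i,k) ∈ {(0,0), (0,1), (1,0)} is det [[4, 2, 8], [4, -2, 12], [-4, 0, -12]] = 32 ≠ 0, so this unfolding has rank ≥ 3; CP rank is at least every unfolding rank, so rank(T) ≥ 3. (Flattening ranks never certify an upper bound on CP rank; for that we must actually write T with 3 rank-1 terms.)
Upper bound: T is a sum of 3 rank-1 terms, T = [0, 1] ⊗ [0, 1, -1] ⊗ [4, 2, 0] + [1, 1] ⊗ [0, 2, -1] ⊗ [0, -2, -2] + [1, 2] ⊗ [1, 1, -1] ⊗ [4, 2, -4] (one valid choice — decompositions are not unique — normalised so each a, b is primitive with positive first nonzero entry; check it by expanding all entries), so rank(T) ≤ 3.
These bounds meet, so rank(T) = 3.

3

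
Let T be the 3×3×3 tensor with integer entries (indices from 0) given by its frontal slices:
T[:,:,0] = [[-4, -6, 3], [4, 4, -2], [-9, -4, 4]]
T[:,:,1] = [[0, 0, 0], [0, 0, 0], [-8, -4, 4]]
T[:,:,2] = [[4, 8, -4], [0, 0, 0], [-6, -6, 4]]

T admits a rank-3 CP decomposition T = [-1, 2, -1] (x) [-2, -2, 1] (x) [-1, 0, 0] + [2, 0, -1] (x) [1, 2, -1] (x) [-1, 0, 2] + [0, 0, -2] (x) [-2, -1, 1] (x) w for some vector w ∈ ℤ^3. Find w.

Subtract the known terms from T to get the rank-1 residual R = [0, 0, -2] (x) [-2, -1, 1] (x) w, so R[i,j,k] = a[i]·b[j]·w[k]. Pick indices with nonzero a[2]·b[0] = (-2)·(-2) = 4. Only the fibre through (2,0,·) is needed: R[2,0,:] = T[2,0,:] − Σₗ aₗ[2]bₗ[0]cₗ = [-9, -8, -6] − (-1)·(-2)·[-1, 0, 0] − (-1)·(1)·[-1, 0, 2] = [-8, -8, -4]. Then w[k] = R[2,0,k] / 4 for each k, giving w = [-8, -8, -4] / 4 = [-2, -2, -1].

w = [-2, -2, -1]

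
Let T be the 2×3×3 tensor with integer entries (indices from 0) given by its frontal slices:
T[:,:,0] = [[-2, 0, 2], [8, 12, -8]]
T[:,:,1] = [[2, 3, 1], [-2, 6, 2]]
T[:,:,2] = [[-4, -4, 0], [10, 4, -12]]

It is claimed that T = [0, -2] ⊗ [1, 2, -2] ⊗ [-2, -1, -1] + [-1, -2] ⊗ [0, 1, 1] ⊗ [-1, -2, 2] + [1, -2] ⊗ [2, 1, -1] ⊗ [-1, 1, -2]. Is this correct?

Reconstruct entrywise from the claimed factors. For example, T[1,0,1] = -2 and Σₗ aₗ[1]bₗ[0]cₗ[1] = (-2)·(1)·(-1) + (-2)·(0)·(-2) + (-2)·(2)·(1) = -2; checking all 18 entries, every one matches. The claim holds.

Yes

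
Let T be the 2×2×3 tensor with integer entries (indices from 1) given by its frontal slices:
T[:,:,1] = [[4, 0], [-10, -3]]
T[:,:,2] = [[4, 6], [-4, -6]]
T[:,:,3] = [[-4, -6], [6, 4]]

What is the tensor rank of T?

3

Lower bound: the mode-3 unfolding of T (rows indexed by k, columns by (i,j) = (1,1), (1,2), (2,1), (2,2)) is [[4, 0, -10, -3], [4, 6, -4, -6], [-4, -6, 6, 4]].
There the 3×3 minor on rows k ∈ {1, 2, 3}, columns (i,j) ∈ {(1,1), (1,2), (2,1)} is det [[4, 0, -10], [4, 6, -4], [-4, -6, 6]] = 48 ≠ 0, so this unfolding has rank ≥ 3; CP rank is at least every unfolding rank, so rank(T) ≥ 3. (This is only a lower bound: in general the CP rank may exceed every unfolding rank, so we still need to exhibit 3 rank-1 terms summing to T.)
Upper bound: T is a sum of 3 rank-1 terms, T = [0, 1] ⊗ [1, -1] ⊗ [-2, 4, -2] + [1, -2] ⊗ [2, 1] ⊗ [2, 2, -2] + [2, 1] ⊗ [0, 1] ⊗ [-1, 2, -2] (written with every a and b primitive with positive leading entry and the scale carried by c; CP decompositions are not unique, and this one is verified by expanding entrywise), so rank(T) ≤ 3.
These bounds meet, so rank(T) = 3.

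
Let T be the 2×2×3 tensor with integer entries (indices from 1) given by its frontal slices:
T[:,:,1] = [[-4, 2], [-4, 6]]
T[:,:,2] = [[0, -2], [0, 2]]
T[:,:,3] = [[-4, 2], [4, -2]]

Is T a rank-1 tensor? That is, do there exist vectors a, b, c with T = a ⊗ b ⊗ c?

The mode-3 unfolding of T (rows indexed by k, columns by (i,j) = (1,1), (1,2), (2,1), (2,2)) is [[-4, 2, -4, 6], [0, -2, 0, 2], [-4, 2, 4, -2]].
There the 3×3 minor on rows k ∈ {1, 2, 3}, columns (i,j) ∈ {(1,1), (1,2), (2,1)} is det [[-4, 2, -4], [0, -2, 0], [-4, 2, 4]] = 64 ≠ 0, so this unfolding has rank ≥ 3; CP rank is at least every unfolding rank, so rank(T) ≥ 3.
In particular rank(T) ≥ 3 > 1, so T is not rank-1.

No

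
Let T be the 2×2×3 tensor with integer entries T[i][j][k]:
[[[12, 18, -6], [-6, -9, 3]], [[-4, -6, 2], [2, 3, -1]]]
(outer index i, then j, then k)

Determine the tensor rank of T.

1

Lower bound: T ≠ 0 (e.g. T[0,0,0] = 12), so rank(T) ≥ 1.
Upper bound: if T = a ⊗ b ⊗ c then every fibre of T is a multiple of the corresponding factor, so read the factors off the fibres through the nonzero entry T[0,0,0] = 12.
The mode-1 fibre T[:,0,0] = [12, -4] gives a = [3, -1] (primitive direction); the mode-2 fibre T[0,:,0] = [12, -6] gives b = [2, -1]; then c[k] = T[0,0,k] / (a[0]·b[0]) = [12, 18, -6] / 6 = [2, 3, -1].
Expanding [3, -1] ⊗ [2, -1] ⊗ [2, 3, -1] reproduces all 12 entries of T, so T = [3, -1] ⊗ [2, -1] ⊗ [2, 3, -1] and rank(T) ≤ 1.
These bounds meet, so rank(T) = 1.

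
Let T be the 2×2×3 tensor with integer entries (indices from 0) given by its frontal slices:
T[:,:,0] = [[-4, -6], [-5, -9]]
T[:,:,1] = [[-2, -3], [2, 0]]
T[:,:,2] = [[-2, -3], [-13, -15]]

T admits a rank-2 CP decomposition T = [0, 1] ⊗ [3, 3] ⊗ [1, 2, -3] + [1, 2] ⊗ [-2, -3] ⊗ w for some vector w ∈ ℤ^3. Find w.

Subtract the known terms from T to get the rank-1 residual R = [1, 2] ⊗ [-2, -3] ⊗ w, so R[i,j,k] = a[i]·b[j]·w[k]. Pick indices with nonzero a[0]·b[0] = (1)·(-2) = -2. Only the fibre through (0,0,·) is needed: R[0,0,:] = T[0,0,:] − Σₗ aₗ[0]bₗ[0]cₗ = [-4, -2, -2] − (0)·(3)·[1, 2, -3] = [-4, -2, -2]. Then w[k] = R[0,0,k] / -2 for each k, giving w = [-4, -2, -2] / -2 = [2, 1, 1].

w = [2, 1, 1]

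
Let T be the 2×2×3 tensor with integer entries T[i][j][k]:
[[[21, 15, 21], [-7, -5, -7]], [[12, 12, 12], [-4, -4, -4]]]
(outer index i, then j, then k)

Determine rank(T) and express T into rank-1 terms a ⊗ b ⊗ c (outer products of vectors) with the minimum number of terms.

Lower bound: the mode-1 unfolding of T (rows indexed by i, columns by (j,k) = (0,0), (0,1), (0,2), (1,0), (1,1), (1,2)) is [[21, 15, 21, -7, -5, -7], [12, 12, 12, -4, -4, -4]].
There the 2×2 minor on rows i ∈ {0, 1}, columns (j,k) ∈ {(0,0), (0,1)} is det [[21, 15], [12, 12]] = 72 ≠ 0, so this unfolding has rank ≥ 2; CP rank is at least every unfolding rank, so rank(T) ≥ 2. (This is only a lower bound: in general the CP rank may exceed every unfolding rank, so we still need to exhibit 2 rank-1 terms summing to T.)
Upper bound — finding two terms. Every mode-2 slice of T is a multiple of one matrix: T[:,j,:] = b[j]·M with b = [3, -1] and M = [[7, 5, 7], [4, 4, 4]] (rows indexed by i, columns by k). So it suffices to write M as a sum of two rank-1 matrices.
Splitting M by its rows (i = 0, 1), M = [1, 0][7, 5, 7]ᵀ + [0, 1][4, 4, 4]ᵀ.
Hence T = [1, 0] ⊗ [3, -1] ⊗ [7, 5, 7] + [0, 1] ⊗ [3, -1] ⊗ [4, 4, 4], so rank(T) ≤ 2.
These bounds meet, so rank(T) = 2.
Check entry T[0,0,1] = 15: (1)·(3)·(5) + (0)·(3)·(4) = 15.

rank(T) = 2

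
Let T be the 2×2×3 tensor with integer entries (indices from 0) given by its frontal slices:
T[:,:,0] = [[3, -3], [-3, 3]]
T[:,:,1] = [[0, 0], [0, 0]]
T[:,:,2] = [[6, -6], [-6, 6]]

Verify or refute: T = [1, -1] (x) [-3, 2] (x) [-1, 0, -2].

Reconstruct entry (0,1,0) from the claimed factors: Σₗ aₗ[0]bₗ[1]cₗ[0] = (1)·(2)·(-1) = -2, but T[0,1,0] = -3. The claim is false.

No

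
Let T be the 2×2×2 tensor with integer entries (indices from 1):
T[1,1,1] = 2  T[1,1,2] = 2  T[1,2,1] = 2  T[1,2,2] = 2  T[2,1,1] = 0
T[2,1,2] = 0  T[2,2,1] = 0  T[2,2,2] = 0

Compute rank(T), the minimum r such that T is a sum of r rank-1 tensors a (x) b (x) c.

1

Lower bound: T ≠ 0 (e.g. T[1,1,1] = 2), so rank(T) ≥ 1.
Upper bound: the mode-1 fibre T[:,1,1] = [2, 0] gives a = (1, 0) (primitive direction); the mode-2 fibre T[1,:,1] = [2, 2] gives b = (1, 1); then c[k] = T[1,1,k] / (a[1]·b[1]) = [2, 2] / 1 = (2, 2).
Expanding (1, 0) (x) (1, 1) (x) (2, 2) reproduces all 8 entries of T, so T = (1, 0) (x) (1, 1) (x) (2, 2) and rank(T) ≤ 1.
These bounds meet, so rank(T) = 1.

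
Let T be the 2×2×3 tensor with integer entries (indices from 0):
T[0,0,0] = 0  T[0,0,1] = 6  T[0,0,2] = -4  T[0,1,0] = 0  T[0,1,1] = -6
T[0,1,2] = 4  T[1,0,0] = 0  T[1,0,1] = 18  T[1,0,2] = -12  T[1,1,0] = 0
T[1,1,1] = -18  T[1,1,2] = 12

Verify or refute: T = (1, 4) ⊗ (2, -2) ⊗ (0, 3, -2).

No

Reconstruct entry (1,0,1) from the claimed factors: Σₗ aₗ[1]bₗ[0]cₗ[1] = (4)·(2)·(3) = 24, but T[1,0,1] = 18. The claim is false.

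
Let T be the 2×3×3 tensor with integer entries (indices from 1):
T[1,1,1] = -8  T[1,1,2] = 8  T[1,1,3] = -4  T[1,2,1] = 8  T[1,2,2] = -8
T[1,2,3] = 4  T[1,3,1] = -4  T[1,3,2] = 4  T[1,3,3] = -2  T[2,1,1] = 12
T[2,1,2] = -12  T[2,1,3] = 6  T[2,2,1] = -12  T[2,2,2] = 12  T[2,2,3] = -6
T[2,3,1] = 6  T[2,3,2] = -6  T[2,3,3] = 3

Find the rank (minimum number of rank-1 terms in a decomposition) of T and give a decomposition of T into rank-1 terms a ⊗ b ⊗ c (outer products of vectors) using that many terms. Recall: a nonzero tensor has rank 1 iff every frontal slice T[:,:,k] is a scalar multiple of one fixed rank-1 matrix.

rank(T) = 1

Lower bound: T ≠ 0 (e.g. T[1,1,1] = -8), so rank(T) ≥ 1.
Upper bound: if T = a ⊗ b ⊗ c then every fibre of T is a multiple of the corresponding factor, so read the factors off the fibres through the nonzero entry T[1,1,1] = -8.
The mode-1 fibre T[:,1,1] = [-8, 12] gives a = [2, -3] (primitive direction); the mode-2 fibre T[1,:,1] = [-8, 8, -4] gives b = [2, -2, 1]; then c[k] = T[1,1,k] / (a[1]·b[1]) = [-8, 8, -4] / 4 = [-2, 2, -1].
Expanding [2, -3] ⊗ [2, -2, 1] ⊗ [-2, 2, -1] reproduces all 18 entries of T, so T = [2, -3] ⊗ [2, -2, 1] ⊗ [-2, 2, -1] and rank(T) ≤ 1.
These bounds meet, so rank(T) = 1.
Check entry T[2,2,3] = -6: (-3)·(-2)·(-1) = -6.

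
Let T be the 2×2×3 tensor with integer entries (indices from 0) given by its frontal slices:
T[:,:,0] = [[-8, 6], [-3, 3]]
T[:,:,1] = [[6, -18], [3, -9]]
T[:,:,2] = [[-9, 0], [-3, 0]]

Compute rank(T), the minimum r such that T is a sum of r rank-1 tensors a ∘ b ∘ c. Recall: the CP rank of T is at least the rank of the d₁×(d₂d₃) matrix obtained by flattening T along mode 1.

2

Lower bound: in the mode-3 unfolding of T (rows indexed by k, columns by (i,j)) the 2×2 minor on rows k ∈ {0, 1}, columns (i,j) ∈ {(0,0), (0,1)} is det [[-8, 6], [6, -18]] = 108 ≠ 0, so that unfolding has rank ≥ 2 and hence rank(T) ≥ 2 (CP rank is at least every unfolding rank, though it can be larger).
Upper bound: with S_k = T[:,:,k], the two rank-1 terms a₁b₁ᵀ, a₂b₂ᵀ are the rank-1 members of the pencil x·S₀ + y·S₁.
det(x·S₀ + y·S₁) is −6·x² + 18·xy = (-6)·(x − 3·y)(x), vanishing at (x:y) = (3:1) and (0:1).
M₁ = 3·S₀ + S₁ = [[-18, 0], [-6, 0]] = (-6)·(3, 1)(1, 0)ᵀ and M₂ = S₁ = [[6, -18], [3, -9]] = 3·(2, 1)(1, -3)ᵀ, so take a₁ = (3, 1), b₁ = (1, 0), a₂ = (2, 1), b₂ = (1, -3).
Each slice is an integer combination of E₁ = a₁b₁ᵀ and E₂ = a₂b₂ᵀ: S₀ = −2·E₁ − E₂, S₁ = 3·E₂, S₂ = −3·E₁; reading off coefficients, c₁ = (-2, 0, -3) and c₂ = (-1, 3, 0).
Hence T = (3, 1) ∘ (1, 0) ∘ (-2, 0, -3) + (2, 1) ∘ (1, -3) ∘ (-1, 3, 0), so rank(T) ≤ 2.
These bounds meet, so rank(T) = 2.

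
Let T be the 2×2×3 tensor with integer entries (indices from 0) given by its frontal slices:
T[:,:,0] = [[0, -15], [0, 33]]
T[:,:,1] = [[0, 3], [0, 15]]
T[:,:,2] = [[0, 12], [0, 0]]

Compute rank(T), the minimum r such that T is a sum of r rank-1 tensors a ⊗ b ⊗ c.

2

Lower bound: the mode-1 unfolding of T (rows indexed by i, columns by (j,k) = (0,0), (0,1), (0,2), (1,0), (1,1), (1,2)) is [[0, 0, 0, -15, 3, 12], [0, 0, 0, 33, 15, 0]].
There the 2×2 minor on rows i ∈ {0, 1}, columns (j,k) ∈ {(1,0), (1,1)} is det [[-15, 3], [33, 15]] = -324 ≠ 0, so this unfolding has rank ≥ 2; CP rank is at least every unfolding rank, so rank(T) ≥ 2. (Unfolding ranks only ever bound the CP rank from below — rank(T) can be strictly larger than all of them — so the matching upper bound has to come from an explicit 2-term decomposition.)
Upper bound — finding two terms. Every mode-2 slice of T is a multiple of one matrix: T[:,j,:] = b[j]·M with b = [0, 1] and M = [[-15, 3, 12], [33, 15, 0]] (rows indexed by i, columns by k). So it suffices to write M as a sum of two rank-1 matrices.
Splitting M by its rows (i = 0, 1), M = [1, 0][-15, 3, 12]ᵀ + [0, 1][33, 15, 0]ᵀ.
Hence T = [1, 0] ⊗ [0, 1] ⊗ [-15, 3, 12] + [0, 1] ⊗ [0, 1] ⊗ [33, 15, 0], so rank(T) ≤ 2.
These bounds meet, so rank(T) = 2.
Check entry T[0,1,2] = 12: (1)·(1)·(12) + (0)·(1)·(0) = 12.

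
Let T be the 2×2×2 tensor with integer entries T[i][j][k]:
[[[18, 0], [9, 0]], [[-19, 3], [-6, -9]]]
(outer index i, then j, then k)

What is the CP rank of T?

Lower bound: in the mode-1 unfolding of T (rows indexed by i, columns by (j,k)) the 2×2 minor on rows i ∈ {0, 1}, columns (j,k) ∈ {(0,0), (0,1)} is det [[18, 0], [-19, 3]] = 54 ≠ 0, so that unfolding has rank ≥ 2 and hence rank(T) ≥ 2 (CP rank is at least every unfolding rank, though it can be larger).
Upper bound: with S_k = T[:,:,k], the two rank-1 terms a₁b₁ᵀ, a₂b₂ᵀ are the rank-1 members of the pencil x·S₀ + y·S₁.
det(x·S₀ + y·S₁) is 63·x² − 189·xy = 63·(x − 3·y)(x), vanishing at (x:y) = (3:1) and (0:1).
M₁ = 3·S₀ + S₁ = [[54, 27], [-54, -27]] = 27·[1, -1][2, 1]ᵀ and M₂ = S₁ = [[0, 0], [3, -9]] = 3·[0, 1][1, -3]ᵀ, so take a₁ = [1, -1], b₁ = [2, 1], a₂ = [0, 1], b₂ = [1, -3].
Each slice is an integer combination of E₁ = a₁b₁ᵀ and E₂ = a₂b₂ᵀ: S₀ = 9·E₁ − E₂, S₁ = 3·E₂; reading off coefficients, c₁ = [9, 0] and c₂ = [-1, 3].
Hence T = [1, -1] (x) [2, 1] (x) [9, 0] + [0, 1] (x) [1, -3] (x) [-1, 3], so rank(T) ≤ 2.
These bounds meet, so rank(T) = 2.

2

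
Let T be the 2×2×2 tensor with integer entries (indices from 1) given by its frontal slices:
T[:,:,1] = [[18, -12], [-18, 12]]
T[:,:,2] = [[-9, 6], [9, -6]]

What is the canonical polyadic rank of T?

1

Lower bound: T ≠ 0 (e.g. T[1,1,1] = 18), so rank(T) ≥ 1.
Upper bound: if T = a ⊗ b ⊗ c then every fibre of T is a multiple of the corresponding factor, so read the factors off the fibres through the nonzero entry T[1,1,1] = 18.
The mode-1 fibre T[:,1,1] = [18, -18] gives a = (1, -1) (primitive direction); the mode-2 fibre T[1,:,1] = [18, -12] gives b = (3, -2); then c[k] = T[1,1,k] / (a[1]·b[1]) = [18, -9] / 3 = (6, -3).
Expanding (1, -1) ⊗ (3, -2) ⊗ (6, -3) reproduces all 8 entries of T, so T = (1, -1) ⊗ (3, -2) ⊗ (6, -3) and rank(T) ≤ 1.
These bounds meet, so rank(T) = 1.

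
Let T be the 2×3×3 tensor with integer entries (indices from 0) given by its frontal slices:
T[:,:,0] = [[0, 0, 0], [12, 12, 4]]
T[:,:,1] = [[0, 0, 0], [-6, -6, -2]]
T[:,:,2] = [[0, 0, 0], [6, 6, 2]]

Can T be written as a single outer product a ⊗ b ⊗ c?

Yes

If T = a ⊗ b ⊗ c then every fibre of T is a multiple of the corresponding factor, so read the factors off the fibres through the nonzero entry T[1,0,0] = 12.
The mode-1 fibre T[:,0,0] = [0, 12] gives a = [0, 1] (primitive direction); the mode-2 fibre T[1,:,0] = [12, 12, 4] gives b = [3, 3, 1]; then c[k] = T[1,0,k] / (a[1]·b[0]) = [12, -6, 6] / 3 = [4, -2, 2].
Expanding [0, 1] ⊗ [3, 3, 1] ⊗ [4, -2, 2] reproduces all 18 entries of T, so T = [0, 1] ⊗ [3, 3, 1] ⊗ [4, -2, 2] and rank(T) ≤ 1.
Equivalently every frontal slice T[:,:,k] is c[k] times the rank-1 matrix [0, 1] ⊗ [3, 3, 1]. So T has rank 1 (it is nonzero).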